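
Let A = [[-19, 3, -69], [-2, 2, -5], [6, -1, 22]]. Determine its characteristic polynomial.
xI - A = [[x + 19, -3, 69], [2, x - 2, 5], [-6, 1, x - 22]].

Expanding det(xI - A) along the first row:
det(xI - A) = + (x + 19)·det([[x - 2, 5], [1, x - 22]]) - (-3)·det([[2, 5], [-6, x - 22]]) + (69)·det([[2, x - 2], [-6, 1]]).

Evaluating gives χ_A(x) = x^3 - 5x^2 + 3x + 9 = (x - 3)^2(x + 1).

χ_A(x) = (x - 3)^2(x + 1)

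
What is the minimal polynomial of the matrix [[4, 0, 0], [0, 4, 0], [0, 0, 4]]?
m_A(x) = x - 4

The characteristic polynomial factors as (x - 4)^3. The minimal polynomial is ∏(x - λ)^{k_λ} where k_λ is the size of the largest Jordan block at λ.

For λ = 4: rank(A - 4I) = 0, and the largest Jordan block has size 1 (the smallest k with rank((A - 4I)^k) = rank((A - 4I)^(k+1))).

So m_A(x) = x - 4.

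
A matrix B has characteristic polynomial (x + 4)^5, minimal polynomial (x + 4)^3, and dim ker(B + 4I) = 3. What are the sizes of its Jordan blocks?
Jordan blocks: (-4, 3), (-4, 1), (-4, 1)

λ = -4: algebraic multiplicity 5 (exponent in χ_B), largest block size 3 (exponent in m_B), 3 blocks (geometric multiplicity). These force block sizes [3, 1, 1].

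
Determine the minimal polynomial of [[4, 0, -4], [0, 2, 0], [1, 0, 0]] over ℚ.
The characteristic polynomial factors as (x - 2)^3. The minimal polynomial is ∏(x - λ)^{k_λ} where k_λ is the size of the largest Jordan block at λ.

For λ = 2: rank(A - 2I) = 1, and the largest Jordan block has size 2 (the smallest k with rank((A - 2I)^k) = rank((A - 2I)^(k+1))).

So m_A(x) = (x - 2)^2.

m_A(x) = (x - 2)^2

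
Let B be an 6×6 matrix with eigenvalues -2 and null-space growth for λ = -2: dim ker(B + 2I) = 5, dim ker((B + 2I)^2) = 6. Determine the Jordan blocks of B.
λ = -2: successive nullity increments [5, 1] count blocks of size ≥ k; block sizes are [2, 1, 1, 1, 1].

Jordan blocks: (-2, 2), (-2, 1), (-2, 1), (-2, 1), (-2, 1)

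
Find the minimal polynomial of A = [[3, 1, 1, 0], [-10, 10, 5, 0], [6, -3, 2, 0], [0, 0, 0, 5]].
The characteristic polynomial factors as (x - 5)^4. The minimal polynomial is ∏(x - λ)^{k_λ} where k_λ is the size of the largest Jordan block at λ.

For λ = 5: rank(A - 5I) = 1, and the largest Jordan block has size 2 (the smallest k with rank((A - 5I)^k) = rank((A - 5I)^(k+1))).

So m_A(x) = (x - 5)^2.

m_A(x) = (x - 5)^2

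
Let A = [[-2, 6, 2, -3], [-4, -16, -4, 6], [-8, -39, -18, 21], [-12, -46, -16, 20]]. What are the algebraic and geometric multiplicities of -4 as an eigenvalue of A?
The characteristic polynomial is (x + 4)^4, so the factor x + 4 appears with exponent 4: the algebraic multiplicity is 4.

rank(A + 4I) = 2, so the eigenspace has dimension 4 - 2 = 2: the geometric multiplicity is 2.

Since 2 < 4, A is not diagonalizable.

algebraic multiplicity 4, geometric multiplicity 2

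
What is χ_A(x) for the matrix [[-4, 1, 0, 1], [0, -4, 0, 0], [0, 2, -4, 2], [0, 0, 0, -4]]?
xI - A = [[x + 4, -1, 0, -1], [0, x + 4, 0, 0], [0, -2, x + 4, -2], [0, 0, 0, x + 4]].

Expanding det(xI - A) along the first row:
det(xI - A) = + (x + 4)·det([[x + 4, 0, 0], [-2, x + 4, -2], [0, 0, x + 4]]) - (-1)·det([[0, 0, 0], [0, x + 4, -2], [0, 0, x + 4]]) + (0)·det([[0, x + 4, 0], [0, -2, -2], [0, 0, x + 4]]) - (-1)·det([[0, x + 4, 0], [0, -2, x + 4], [0, 0, 0]]).

Evaluating gives χ_A(x) = x^4 + 16x^3 + 96x^2 + 256x + 256 = (x + 4)^4.

χ_A(x) = (x + 4)^4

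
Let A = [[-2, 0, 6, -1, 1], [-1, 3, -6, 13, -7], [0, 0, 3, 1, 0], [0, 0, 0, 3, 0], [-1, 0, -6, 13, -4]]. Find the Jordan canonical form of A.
The characteristic polynomial is det(xI - A) = (x - 3)^3(x + 3)^2, so the eigenvalues are -3 (algebraic multiplicity 2), 3 (algebraic multiplicity 3).

For λ = -3: rank(A + 3I) = 4, rank((A + 3I)^2) = 3. The eigenspace has dimension 5 - 4 = 1, so there is 1 Jordan block; the rank sequence gives block sizes [2].

For λ = 3: rank(A - 3I) = 3, rank((A - 3I)^2) = 2. The eigenspace has dimension 5 - 3 = 2, so there are 2 Jordan blocks; the rank sequence gives block sizes [2, 1].

Assembling the blocks gives the Jordan form J above.

J = [[-3, 1, 0, 0, 0], [0, -3, 0, 0, 0], [0, 0, 3, 1, 0], [0, 0, 0, 3, 0], [0, 0, 0, 0, 3]]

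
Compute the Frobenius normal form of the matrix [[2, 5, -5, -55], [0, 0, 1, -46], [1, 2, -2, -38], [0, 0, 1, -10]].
The invariant factors of A (the non-unit diagonal entries of the Smith normal form of xI - A over ℚ[x]) are (x + 2)^2(x + 3)^2, each dividing the next. The characteristic polynomial is their product, (x + 2)^2(x + 3)^2.

The rational canonical form is the block-diagonal matrix of companion matrices C(f_i):
R = [[0, 0, 0, -36], [1, 0, 0, -60], [0, 1, 0, -37], [0, 0, 1, -10]].

R = [[0, 0, 0, -36], [1, 0, 0, -60], [0, 1, 0, -37], [0, 0, 1, -10]]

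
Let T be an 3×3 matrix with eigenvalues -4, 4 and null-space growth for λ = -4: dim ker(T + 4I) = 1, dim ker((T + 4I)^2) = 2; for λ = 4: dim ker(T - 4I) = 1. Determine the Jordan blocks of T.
λ = -4: successive nullity increments [1, 1] count blocks of size ≥ k; block sizes are [2].
λ = 4: successive nullity increments [1] count blocks of size ≥ k; block sizes are [1].

Jordan blocks: (-4, 2), (4, 1)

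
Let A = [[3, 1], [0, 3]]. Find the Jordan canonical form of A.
The characteristic polynomial is det(xI - A) = (x - 3)^2, so the eigenvalues are 3 (algebraic multiplicity 2).

For λ = 3: rank(A - 3I) = 1, rank((A - 3I)^2) = 0. The eigenspace has dimension 2 - 1 = 1, so there is 1 Jordan block; the rank sequence gives block sizes [2].

Assembling the blocks gives the Jordan form J above.

J = [[3, 1], [0, 3]]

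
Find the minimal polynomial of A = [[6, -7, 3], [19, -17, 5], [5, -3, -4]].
m_A(x) = (x + 5)^3

The characteristic polynomial factors as (x + 5)^3. The minimal polynomial is ∏(x - λ)^{k_λ} where k_λ is the size of the largest Jordan block at λ.

For λ = -5: rank(A + 5I) = 2, and the largest Jordan block has size 3 (the smallest k with rank((A + 5I)^k) = rank((A + 5I)^(k+1))).

So m_A(x) = (x + 5)^3.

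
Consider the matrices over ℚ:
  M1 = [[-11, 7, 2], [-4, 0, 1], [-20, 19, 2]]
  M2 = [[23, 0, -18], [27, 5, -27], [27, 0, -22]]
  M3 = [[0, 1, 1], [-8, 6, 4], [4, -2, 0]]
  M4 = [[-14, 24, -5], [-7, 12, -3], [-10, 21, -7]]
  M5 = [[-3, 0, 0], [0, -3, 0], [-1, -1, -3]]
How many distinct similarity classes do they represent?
Characteristic polynomials: χ_{M1} = (x + 3)^3, χ_{M2} = (x - 5)^2(x + 4), χ_{M3} = (x - 2)^3, χ_{M4} = (x + 3)^3, χ_{M5} = (x + 3)^3.

{M1, M4}: invariant factors (x + 3)^3.

{M2}: invariant factors x - 5, (x - 5)(x + 4).

{M3}: invariant factors x - 2, (x - 2)^2.

{M5}: invariant factors x + 3, (x + 3)^2.

Matrices are similar if and only if their invariant-factor lists agree; the partition into similarity classes is {M1, M4}, {M2}, {M3}, {M5}.

4 classes: {M1, M4}, {M2}, {M3}, {M5}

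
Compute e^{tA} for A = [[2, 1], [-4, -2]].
A has Jordan form J = [[0, 1], [0, 0]] with A = PJP^{-1}, so e^{tA} = P e^{tJ} P^{-1}.

For a Jordan block J_k(λ), e^{tJ_k(λ)} = e^{λt} · (I + tN + t^2 N^2/2! + ... + t^{k-1} N^{k-1}/(k-1)!) where N is the nilpotent superdiagonal part.

Assembling the blocks and conjugating back gives the entries of e^{tA} as shown above.

e^{tA} = [[2*t + 1, t], [-4*t, 1 - 2*t]]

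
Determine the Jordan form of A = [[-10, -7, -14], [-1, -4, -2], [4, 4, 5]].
The characteristic polynomial is det(xI - A) = (x + 3)^3, so the eigenvalues are -3 (algebraic multiplicity 3).

For λ = -3: rank(A + 3I) = 1, rank((A + 3I)^2) = 0. The eigenspace has dimension 3 - 1 = 2, so there are 2 Jordan blocks; the rank sequence gives block sizes [2, 1].

Assembling the blocks gives the Jordan form J above.

J = [[-3, 1, 0], [0, -3, 0], [0, 0, -3]]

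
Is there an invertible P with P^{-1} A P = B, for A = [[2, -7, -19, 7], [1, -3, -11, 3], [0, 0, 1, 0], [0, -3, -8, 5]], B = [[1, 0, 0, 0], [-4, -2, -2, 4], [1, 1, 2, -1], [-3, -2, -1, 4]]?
Yes.

Two matrices over a field are similar if and only if they have the same invariant factors.

Both A and B have characteristic polynomial (x - 2)(x - 1)^3 and minimal polynomial (x - 2)(x - 1)^2. Computing further, both have invariant factors x - 1, (x - 2)(x - 1)^2. Hence A and B are similar.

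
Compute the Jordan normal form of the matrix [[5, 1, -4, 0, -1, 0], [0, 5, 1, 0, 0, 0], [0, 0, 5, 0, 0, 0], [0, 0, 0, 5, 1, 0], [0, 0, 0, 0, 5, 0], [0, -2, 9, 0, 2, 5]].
J = [[5, 1, 0, 0, 0, 0], [0, 5, 1, 0, 0, 0], [0, 0, 5, 0, 0, 0], [0, 0, 0, 5, 1, 0], [0, 0, 0, 0, 5, 0], [0, 0, 0, 0, 0, 5]]

The characteristic polynomial is det(xI - A) = (x - 5)^6, so the eigenvalues are 5 (algebraic multiplicity 6).

For λ = 5: rank(A - 5I) = 3, rank((A - 5I)^2) = 1, rank((A - 5I)^3) = 0. The eigenspace has dimension 6 - 3 = 3, so there are 3 Jordan blocks; the rank sequence gives block sizes [3, 2, 1].

Assembling the blocks gives the Jordan form J above.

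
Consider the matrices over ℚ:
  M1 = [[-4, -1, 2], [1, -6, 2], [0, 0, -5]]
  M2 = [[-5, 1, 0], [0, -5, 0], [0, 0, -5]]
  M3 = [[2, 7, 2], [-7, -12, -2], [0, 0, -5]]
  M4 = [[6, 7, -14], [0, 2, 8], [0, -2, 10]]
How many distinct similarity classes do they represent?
2 classes: {M1, M2, M3}, {M4}

Characteristic polynomials: χ_{M1} = (x + 5)^3, χ_{M2} = (x + 5)^3, χ_{M3} = (x + 5)^3, χ_{M4} = (x - 6)^3.

{M1, M2, M3}: invariant factors x + 5, (x + 5)^2.

{M4}: invariant factors x - 6, (x - 6)^2.

Matrices are similar if and only if their invariant-factor lists agree; the partition into similarity classes is {M1, M2, M3}, {M4}.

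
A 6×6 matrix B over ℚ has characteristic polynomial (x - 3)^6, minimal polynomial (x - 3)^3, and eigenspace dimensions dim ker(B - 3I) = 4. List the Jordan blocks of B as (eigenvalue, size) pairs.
Jordan blocks: (3, 3), (3, 1), (3, 1), (3, 1)

λ = 3: algebraic multiplicity 6 (exponent in χ_B), largest block size 3 (exponent in m_B), 4 blocks (geometric multiplicity). These force block sizes [3, 1, 1, 1].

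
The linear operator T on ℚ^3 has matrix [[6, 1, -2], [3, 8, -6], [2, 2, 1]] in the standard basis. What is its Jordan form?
J = [[5, 1, 0], [0, 5, 0], [0, 0, 5]]

The characteristic polynomial is det(xI - A) = (x - 5)^3, so the eigenvalues are 5 (algebraic multiplicity 3).

For λ = 5: rank(A - 5I) = 1, rank((A - 5I)^2) = 0. The eigenspace has dimension 3 - 1 = 2, so there are 2 Jordan blocks; the rank sequence gives block sizes [2, 1].

Assembling the blocks gives the Jordan form J above.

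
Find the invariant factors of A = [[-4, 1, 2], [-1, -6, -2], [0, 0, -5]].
x + 5, (x + 5)^2

The Jordan structure of A has elementary divisors (x + 5)^2, (x + 5). Arranging the block sizes at each eigenvalue in decreasing order and taking row products gives the invariant factors.

Invariant factors (smallest first, each dividing the next): x + 5, (x + 5)^2.

Check: the last factor (x + 5)^2 is the minimal polynomial, and the product (x + 5)^3 is the characteristic polynomial.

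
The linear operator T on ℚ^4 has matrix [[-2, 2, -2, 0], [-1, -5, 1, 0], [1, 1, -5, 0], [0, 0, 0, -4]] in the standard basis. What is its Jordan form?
The characteristic polynomial is det(xI - A) = (x + 4)^4, so the eigenvalues are -4 (algebraic multiplicity 4).

For λ = -4: rank(A + 4I) = 1, rank((A + 4I)^2) = 0. The eigenspace has dimension 4 - 1 = 3, so there are 3 Jordan blocks; the rank sequence gives block sizes [2, 1, 1].

Assembling the blocks gives the Jordan form J above.

J = [[-4, 1, 0, 0], [0, -4, 0, 0], [0, 0, -4, 0], [0, 0, 0, -4]]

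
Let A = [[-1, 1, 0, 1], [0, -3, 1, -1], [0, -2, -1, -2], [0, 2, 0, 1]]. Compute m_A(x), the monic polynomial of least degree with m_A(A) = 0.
m_A(x) = (x + 1)^3

The characteristic polynomial factors as (x + 1)^4. The minimal polynomial is ∏(x - λ)^{k_λ} where k_λ is the size of the largest Jordan block at λ.

For λ = -1: rank(A + I) = 2, and the largest Jordan block has size 3 (the smallest k with rank((A + I)^k) = rank((A + I)^(k+1))).

So m_A(x) = (x + 1)^3.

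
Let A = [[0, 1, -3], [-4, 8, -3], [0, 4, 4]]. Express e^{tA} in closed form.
A has Jordan form J = [[4, 1, 0], [0, 4, 1], [0, 0, 4]] with A = PJP^{-1}, so e^{tA} = P e^{tJ} P^{-1}.

For a Jordan block J_k(λ), e^{tJ_k(λ)} = e^{λt} · (I + tN + t^2 N^2/2! + ... + t^{k-1} N^{k-1}/(k-1)!) where N is the nilpotent superdiagonal part.

Assembling the blocks and conjugating back gives the entries of e^{tA} as shown above.

e^{tA} = [[(6*t^2 - 4*t + 1)*e^{4*t}, t*(1 - 6*t)*e^{4*t}, 3*t*(3*t - 2)*e^{4*t}/2], [-4*t*e^{4*t}, (4*t + 1)*e^{4*t}, -3*t*e^{4*t}], [-8*t^2*e^{4*t}, 4*t*(2*t + 1)*e^{4*t}, (1 - 6*t^2)*e^{4*t}]]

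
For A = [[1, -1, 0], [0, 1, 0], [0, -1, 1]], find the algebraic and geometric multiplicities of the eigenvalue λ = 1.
The characteristic polynomial is (x - 1)^3, so the factor x - 1 appears with exponent 3: the algebraic multiplicity is 3.

rank(A - I) = 1, so the eigenspace has dimension 3 - 1 = 2: the geometric multiplicity is 2.

Since 2 < 3, A is not diagonalizable.

algebraic multiplicity 3, geometric multiplicity 2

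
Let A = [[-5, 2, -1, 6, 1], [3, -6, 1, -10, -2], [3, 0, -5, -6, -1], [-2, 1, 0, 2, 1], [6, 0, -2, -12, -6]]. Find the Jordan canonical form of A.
J = [[-4, 1, 0, 0, 0], [0, -4, 1, 0, 0], [0, 0, -4, 0, 0], [0, 0, 0, -4, 1], [0, 0, 0, 0, -4]]

The characteristic polynomial is det(xI - A) = (x + 4)^5, so the eigenvalues are -4 (algebraic multiplicity 5).

For λ = -4: rank(A + 4I) = 3, rank((A + 4I)^2) = 1, rank((A + 4I)^3) = 0. The eigenspace has dimension 5 - 3 = 2, so there are 2 Jordan blocks; the rank sequence gives block sizes [3, 2].

Assembling the blocks gives the Jordan form J above.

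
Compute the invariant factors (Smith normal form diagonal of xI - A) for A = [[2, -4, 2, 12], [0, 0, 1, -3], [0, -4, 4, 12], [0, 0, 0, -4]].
x - 2, (x - 2)^2(x + 4)

The Jordan structure of A has elementary divisors (x + 4), (x - 2)^2, (x - 2). Arranging the block sizes at each eigenvalue in decreasing order and taking row products gives the invariant factors.

Invariant factors (smallest first, each dividing the next): x - 2, (x - 2)^2(x + 4).

Check: the last factor (x - 2)^2(x + 4) is the minimal polynomial, and the product (x - 2)^3(x + 4) is the characteristic polynomial.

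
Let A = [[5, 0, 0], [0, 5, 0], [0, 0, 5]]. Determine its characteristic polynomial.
χ_A(x) = (x - 5)^3

xI - A = [[x - 5, 0, 0], [0, x - 5, 0], [0, 0, x - 5]].

Expanding det(xI - A) along the first row:
det(xI - A) = + (x - 5)·det([[x - 5, 0], [0, x - 5]]) - (0)·det([[0, 0], [0, x - 5]]) + (0)·det([[0, x - 5], [0, 0]]).

Evaluating gives χ_A(x) = x^3 - 15x^2 + 75x - 125 = (x - 5)^3.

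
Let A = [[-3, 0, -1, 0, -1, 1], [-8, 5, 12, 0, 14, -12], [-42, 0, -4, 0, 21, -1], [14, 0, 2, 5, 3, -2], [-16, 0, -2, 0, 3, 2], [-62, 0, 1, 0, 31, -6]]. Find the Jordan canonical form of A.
J = [[-5, 1, 0, 0, 0, 0], [0, -5, 0, 0, 0, 0], [0, 0, -5, 0, 0, 0], [0, 0, 0, 5, 1, 0], [0, 0, 0, 0, 5, 0], [0, 0, 0, 0, 0, 5]]

The characteristic polynomial is det(xI - A) = (x - 5)^3(x + 5)^3, so the eigenvalues are -5 (algebraic multiplicity 3), 5 (algebraic multiplicity 3).

For λ = -5: rank(A + 5I) = 4, rank((A + 5I)^2) = 3. The eigenspace has dimension 6 - 4 = 2, so there are 2 Jordan blocks; the rank sequence gives block sizes [2, 1].

For λ = 5: rank(A - 5I) = 4, rank((A - 5I)^2) = 3. The eigenspace has dimension 6 - 4 = 2, so there are 2 Jordan blocks; the rank sequence gives block sizes [2, 1].

Assembling the blocks gives the Jordan form J above.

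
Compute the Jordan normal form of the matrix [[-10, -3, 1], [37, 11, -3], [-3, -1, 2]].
The characteristic polynomial is det(xI - A) = (x - 1)^3, so the eigenvalues are 1 (algebraic multiplicity 3).

For λ = 1: rank(A - I) = 2, rank((A - I)^2) = 1, rank((A - I)^3) = 0. The eigenspace has dimension 3 - 2 = 1, so there is 1 Jordan block; the rank sequence gives block sizes [3].

Assembling the blocks gives the Jordan form J above.

J = [[1, 1, 0], [0, 1, 1], [0, 0, 1]]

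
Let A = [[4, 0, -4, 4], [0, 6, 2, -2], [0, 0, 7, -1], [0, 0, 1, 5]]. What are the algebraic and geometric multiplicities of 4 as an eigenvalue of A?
algebraic multiplicity 1, geometric multiplicity 1

The characteristic polynomial is (x - 6)^3(x - 4), so the factor x - 4 appears with exponent 1: the algebraic multiplicity is 1.

rank(A - 4I) = 3, so the eigenspace has dimension 4 - 3 = 1: the geometric multiplicity is 1.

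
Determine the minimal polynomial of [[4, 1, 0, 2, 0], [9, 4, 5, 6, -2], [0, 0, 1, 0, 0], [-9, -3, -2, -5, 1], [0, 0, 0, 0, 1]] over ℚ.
m_A(x) = (x - 1)^3

The characteristic polynomial factors as (x - 1)^5. The minimal polynomial is ∏(x - λ)^{k_λ} where k_λ is the size of the largest Jordan block at λ.

For λ = 1: rank(A - I) = 3, and the largest Jordan block has size 3 (the smallest k with rank((A - I)^k) = rank((A - I)^(k+1))).

So m_A(x) = (x - 1)^3.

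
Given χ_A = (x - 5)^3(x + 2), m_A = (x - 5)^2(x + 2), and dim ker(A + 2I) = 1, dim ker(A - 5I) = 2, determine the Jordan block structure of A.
λ = -2: algebraic multiplicity 1 (exponent in χ_A), largest block size 1 (exponent in m_A), 1 block (geometric multiplicity). This forces block sizes [1].
λ = 5: algebraic multiplicity 3 (exponent in χ_A), largest block size 2 (exponent in m_A), 2 blocks (geometric multiplicity). These force block sizes [2, 1].

Jordan blocks: (-2, 1), (5, 2), (5, 1)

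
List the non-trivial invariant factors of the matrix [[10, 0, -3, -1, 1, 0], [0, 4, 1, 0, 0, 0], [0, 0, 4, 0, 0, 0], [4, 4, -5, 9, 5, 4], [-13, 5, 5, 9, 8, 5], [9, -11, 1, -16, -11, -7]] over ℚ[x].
The Jordan structure of A has elementary divisors (x - 2), (x - 4)^2, (x - 6)^3. Arranging the block sizes at each eigenvalue in decreasing order and taking row products gives the invariant factors.

Invariant factors (smallest first, each dividing the next): (x - 6)^3(x - 4)^2(x - 2).

Check: the last factor (x - 6)^3(x - 4)^2(x - 2) is the minimal polynomial, and the product (x - 6)^3(x - 4)^2(x - 2) is the characteristic polynomial.

(x - 6)^3(x - 4)^2(x - 2)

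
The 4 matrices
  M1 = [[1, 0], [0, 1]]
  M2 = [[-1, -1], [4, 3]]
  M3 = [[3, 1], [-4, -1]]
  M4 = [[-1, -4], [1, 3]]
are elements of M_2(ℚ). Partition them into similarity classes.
Characteristic polynomials: χ_{M1} = (x - 1)^2, χ_{M2} = (x - 1)^2, χ_{M3} = (x - 1)^2, χ_{M4} = (x - 1)^2.

{M1}: invariant factors x - 1, x - 1.

{M2, M3, M4}: invariant factors (x - 1)^2.

Matrices are similar if and only if their invariant-factor lists agree; the partition into similarity classes is {M1}, {M2, M3, M4}.

2 classes: {M1}, {M2, M3, M4}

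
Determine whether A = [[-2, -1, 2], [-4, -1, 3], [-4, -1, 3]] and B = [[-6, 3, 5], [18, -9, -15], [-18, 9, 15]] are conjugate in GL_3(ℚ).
Both have characteristic polynomial x^3, but the minimal polynomial of A is x^3 while the minimal polynomial of B is x^2. The minimal polynomial is a similarity invariant, so A and B are not similar.

No.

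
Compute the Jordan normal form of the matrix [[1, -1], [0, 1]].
The characteristic polynomial is det(xI - A) = (x - 1)^2, so the eigenvalues are 1 (algebraic multiplicity 2).

For λ = 1: rank(A - I) = 1, rank((A - I)^2) = 0. The eigenspace has dimension 2 - 1 = 1, so there is 1 Jordan block; the rank sequence gives block sizes [2].

Assembling the blocks gives the Jordan form J above.

J = [[1, 1], [0, 1]]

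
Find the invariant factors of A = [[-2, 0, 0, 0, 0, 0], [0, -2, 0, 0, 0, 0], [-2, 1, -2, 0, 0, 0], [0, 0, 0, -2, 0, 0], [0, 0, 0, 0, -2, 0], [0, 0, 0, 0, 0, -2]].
x + 2, x + 2, x + 2, x + 2, (x + 2)^2

The Jordan structure of A has elementary divisors (x + 2)^2, (x + 2), (x + 2), (x + 2), (x + 2). Arranging the block sizes at each eigenvalue in decreasing order and taking row products gives the invariant factors.

Invariant factors (smallest first, each dividing the next): x + 2, x + 2, x + 2, x + 2, (x + 2)^2.

Check: the last factor (x + 2)^2 is the minimal polynomial, and the product (x + 2)^6 is the characteristic polynomial.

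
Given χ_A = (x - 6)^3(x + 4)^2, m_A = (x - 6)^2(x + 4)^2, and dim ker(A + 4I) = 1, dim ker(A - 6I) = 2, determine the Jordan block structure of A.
λ = -4: algebraic multiplicity 2 (exponent in χ_A), largest block size 2 (exponent in m_A), 1 block (geometric multiplicity). This forces block sizes [2].
λ = 6: algebraic multiplicity 3 (exponent in χ_A), largest block size 2 (exponent in m_A), 2 blocks (geometric multiplicity). These force block sizes [2, 1].

Jordan blocks: (-4, 2), (6, 2), (6, 1)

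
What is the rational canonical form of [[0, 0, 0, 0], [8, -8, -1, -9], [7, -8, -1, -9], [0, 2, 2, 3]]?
R = [[0, 0, 0, 0], [1, 0, 0, 0], [0, 1, 0, -9], [0, 0, 1, -6]]

The invariant factors of A (the non-unit diagonal entries of the Smith normal form of xI - A over ℚ[x]) are x^2(x + 3)^2, each dividing the next. The characteristic polynomial is their product, x^2(x + 3)^2.

The rational canonical form is the block-diagonal matrix of companion matrices C(f_i):
R = [[0, 0, 0, 0], [1, 0, 0, 0], [0, 1, 0, -9], [0, 0, 1, -6]].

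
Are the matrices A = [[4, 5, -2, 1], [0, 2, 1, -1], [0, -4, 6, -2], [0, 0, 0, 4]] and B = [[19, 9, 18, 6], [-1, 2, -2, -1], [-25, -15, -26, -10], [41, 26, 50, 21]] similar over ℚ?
Two matrices over a field are similar if and only if they have the same invariant factors.

Both A and B have characteristic polynomial (x - 4)^4 and minimal polynomial (x - 4)^3. Computing further, both have invariant factors x - 4, (x - 4)^3. Hence A and B are similar.

Yes.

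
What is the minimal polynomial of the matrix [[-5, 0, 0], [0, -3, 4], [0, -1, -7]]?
The characteristic polynomial factors as (x + 5)^3. The minimal polynomial is ∏(x - λ)^{k_λ} where k_λ is the size of the largest Jordan block at λ.

For λ = -5: rank(A + 5I) = 1, and the largest Jordan block has size 2 (the smallest k with rank((A + 5I)^k) = rank((A + 5I)^(k+1))).

So m_A(x) = (x + 5)^2.

m_A(x) = (x + 5)^2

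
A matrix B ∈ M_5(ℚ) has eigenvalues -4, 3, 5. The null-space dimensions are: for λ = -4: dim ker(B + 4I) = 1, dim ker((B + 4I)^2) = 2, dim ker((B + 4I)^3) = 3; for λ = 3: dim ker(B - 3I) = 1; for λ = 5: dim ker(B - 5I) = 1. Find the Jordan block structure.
Jordan blocks: (-4, 3), (3, 1), (5, 1)

λ = -4: successive nullity increments [1, 1, 1] count blocks of size ≥ k; block sizes are [3].
λ = 3: successive nullity increments [1] count blocks of size ≥ k; block sizes are [1].
λ = 5: successive nullity increments [1] count blocks of size ≥ k; block sizes are [1].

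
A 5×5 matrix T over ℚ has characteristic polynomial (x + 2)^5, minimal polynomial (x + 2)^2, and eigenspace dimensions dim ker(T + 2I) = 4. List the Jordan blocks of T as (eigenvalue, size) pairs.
λ = -2: algebraic multiplicity 5 (exponent in χ_T), largest block size 2 (exponent in m_T), 4 blocks (geometric multiplicity). These force block sizes [2, 1, 1, 1].

Jordan blocks: (-2, 2), (-2, 1), (-2, 1), (-2, 1)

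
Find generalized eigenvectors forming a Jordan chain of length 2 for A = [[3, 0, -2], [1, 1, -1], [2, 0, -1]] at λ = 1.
We seek v_1 ∈ ker((A - I)^2) \ ker(A - I), then set v_{i+1} = (A - I) v_i.

One such chain is v_1 = [[2, 1, 1]]^T, v_2 = [[2, 1, 2]]^T. Check: (A - I) v_2 = [[0, 0, 0]]^T = 0.

v_1 = [[2, 1, 1]]^T, v_2 = [[2, 1, 2]]^T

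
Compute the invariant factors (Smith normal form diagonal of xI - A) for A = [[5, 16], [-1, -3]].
(x - 1)^2

The Jordan structure of A has elementary divisors (x - 1)^2. Arranging the block sizes at each eigenvalue in decreasing order and taking row products gives the invariant factors.

Invariant factors (smallest first, each dividing the next): (x - 1)^2.

Check: the last factor (x - 1)^2 is the minimal polynomial, and the product (x - 1)^2 is the characteristic polynomial.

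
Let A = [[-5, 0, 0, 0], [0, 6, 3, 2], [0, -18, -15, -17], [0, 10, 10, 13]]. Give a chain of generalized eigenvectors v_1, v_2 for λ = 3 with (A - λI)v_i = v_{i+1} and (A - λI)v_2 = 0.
We seek v_1 ∈ ker((A - 3I)^2) \ ker(A - 3I), then set v_{i+1} = (A - 3I) v_i.

One such chain is v_1 = [[0, 1, -2, 1]]^T, v_2 = [[0, -1, 1, 0]]^T. Check: (A - 3I) v_2 = [[0, 0, 0, 0]]^T = 0.

v_1 = [[0, 1, -2, 1]]^T, v_2 = [[0, -1, 1, 0]]^T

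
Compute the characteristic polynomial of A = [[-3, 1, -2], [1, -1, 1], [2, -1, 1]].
χ_A(x) = (x + 1)^3

xI - A = [[x + 3, -1, 2], [-1, x + 1, -1], [-2, 1, x - 1]].

Expanding det(xI - A) along the first row:
det(xI - A) = + (x + 3)·det([[x + 1, -1], [1, x - 1]]) - (-1)·det([[-1, -1], [-2, x - 1]]) + (2)·det([[-1, x + 1], [-2, 1]]).

Evaluating gives χ_A(x) = x^3 + 3x^2 + 3x + 1 = (x + 1)^3.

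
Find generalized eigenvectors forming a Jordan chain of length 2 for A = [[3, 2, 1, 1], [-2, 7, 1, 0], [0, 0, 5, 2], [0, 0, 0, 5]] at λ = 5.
We seek v_1 ∈ ker((A - 5I)^2) \ ker(A - 5I), then set v_{i+1} = (A - 5I) v_i.

One such chain is v_1 = [[0, 1, -1, 0]]^T, v_2 = [[1, 1, 0, 0]]^T. Check: (A - 5I) v_2 = [[0, 0, 0, 0]]^T = 0.

v_1 = [[0, 1, -1, 0]]^T, v_2 = [[1, 1, 0, 0]]^T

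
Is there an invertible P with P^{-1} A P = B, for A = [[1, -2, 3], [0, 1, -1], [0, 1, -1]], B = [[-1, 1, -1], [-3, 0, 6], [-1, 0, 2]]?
Yes.

Two matrices over a field are similar if and only if they have the same invariant factors.

Both A and B have characteristic polynomial x^2(x - 1) and minimal polynomial x^2(x - 1). Computing further, both have invariant factors x^2(x - 1). Hence A and B are similar.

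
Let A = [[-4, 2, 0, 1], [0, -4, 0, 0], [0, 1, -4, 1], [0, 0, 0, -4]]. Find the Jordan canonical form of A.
The characteristic polynomial is det(xI - A) = (x + 4)^4, so the eigenvalues are -4 (algebraic multiplicity 4).

For λ = -4: rank(A + 4I) = 2, rank((A + 4I)^2) = 0. The eigenspace has dimension 4 - 2 = 2, so there are 2 Jordan blocks; the rank sequence gives block sizes [2, 2].

Assembling the blocks gives the Jordan form J above.

J = [[-4, 1, 0, 0], [0, -4, 0, 0], [0, 0, -4, 1], [0, 0, 0, -4]]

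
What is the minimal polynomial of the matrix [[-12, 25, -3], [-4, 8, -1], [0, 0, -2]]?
m_A(x) = (x + 2)^3

The characteristic polynomial factors as (x + 2)^3. The minimal polynomial is ∏(x - λ)^{k_λ} where k_λ is the size of the largest Jordan block at λ.

For λ = -2: rank(A + 2I) = 2, and the largest Jordan block has size 3 (the smallest k with rank((A + 2I)^k) = rank((A + 2I)^(k+1))).

So m_A(x) = (x + 2)^3.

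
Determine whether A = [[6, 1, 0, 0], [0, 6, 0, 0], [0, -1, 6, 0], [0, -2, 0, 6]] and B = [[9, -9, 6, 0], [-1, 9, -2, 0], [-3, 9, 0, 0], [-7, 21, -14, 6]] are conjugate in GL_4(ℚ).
Yes.

Two matrices over a field are similar if and only if they have the same invariant factors.

Both A and B have characteristic polynomial (x - 6)^4 and minimal polynomial (x - 6)^2. Computing further, both have invariant factors x - 6, x - 6, (x - 6)^2. Hence A and B are similar.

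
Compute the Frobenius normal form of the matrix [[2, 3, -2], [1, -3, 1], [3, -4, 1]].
R = [[0, 0, -2], [1, 0, 0], [0, 1, 0]]

The invariant factors of A (the non-unit diagonal entries of the Smith normal form of xI - A over ℚ[x]) are x^3 + 2, each dividing the next. The characteristic polynomial is their product, x^3 + 2.

The rational canonical form is the block-diagonal matrix of companion matrices C(f_i):
R = [[0, 0, -2], [1, 0, 0], [0, 1, 0]].

Note the characteristic polynomial does not split into linear factors over ℚ, so A has no Jordan form over ℚ; the rational canonical form exists over any field.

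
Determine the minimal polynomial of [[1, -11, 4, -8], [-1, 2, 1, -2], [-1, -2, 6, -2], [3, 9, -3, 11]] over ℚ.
m_A(x) = (x - 5)^3

The characteristic polynomial factors as (x - 5)^4. The minimal polynomial is ∏(x - λ)^{k_λ} where k_λ is the size of the largest Jordan block at λ.

For λ = 5: rank(A - 5I) = 2, and the largest Jordan block has size 3 (the smallest k with rank((A - 5I)^k) = rank((A - 5I)^(k+1))).

So m_A(x) = (x - 5)^3.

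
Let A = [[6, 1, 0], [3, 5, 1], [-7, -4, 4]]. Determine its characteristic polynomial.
χ_A(x) = (x - 5)^3

xI - A = [[x - 6, -1, 0], [-3, x - 5, -1], [7, 4, x - 4]].

Expanding det(xI - A) along the first row:
det(xI - A) = + (x - 6)·det([[x - 5, -1], [4, x - 4]]) - (-1)·det([[-3, -1], [7, x - 4]]) + (0)·det([[-3, x - 5], [7, 4]]).

Evaluating gives χ_A(x) = x^3 - 15x^2 + 75x - 125 = (x - 5)^3.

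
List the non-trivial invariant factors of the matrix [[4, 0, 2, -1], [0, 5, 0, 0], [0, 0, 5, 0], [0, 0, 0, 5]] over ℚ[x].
x - 5, x - 5, (x - 5)(x - 4)

The Jordan structure of A has elementary divisors (x - 4), (x - 5), (x - 5), (x - 5). Arranging the block sizes at each eigenvalue in decreasing order and taking row products gives the invariant factors.

Invariant factors (smallest first, each dividing the next): x - 5, x - 5, (x - 5)(x - 4).

Check: the last factor (x - 5)(x - 4) is the minimal polynomial, and the product (x - 5)^3(x - 4) is the characteristic polynomial.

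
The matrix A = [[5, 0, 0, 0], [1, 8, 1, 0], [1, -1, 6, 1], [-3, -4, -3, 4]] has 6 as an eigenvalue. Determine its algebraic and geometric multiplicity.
The characteristic polynomial is (x - 6)^3(x - 5), so the factor x - 6 appears with exponent 3: the algebraic multiplicity is 3.

rank(A - 6I) = 3, so the eigenspace has dimension 4 - 3 = 1: the geometric multiplicity is 1.

Since 1 < 3, A is not diagonalizable.

algebraic multiplicity 3, geometric multiplicity 1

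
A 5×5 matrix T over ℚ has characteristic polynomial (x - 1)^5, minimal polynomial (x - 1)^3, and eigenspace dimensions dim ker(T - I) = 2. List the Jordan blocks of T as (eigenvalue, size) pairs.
Jordan blocks: (1, 3), (1, 2)

λ = 1: algebraic multiplicity 5 (exponent in χ_T), largest block size 3 (exponent in m_T), 2 blocks (geometric multiplicity). These force block sizes [3, 2].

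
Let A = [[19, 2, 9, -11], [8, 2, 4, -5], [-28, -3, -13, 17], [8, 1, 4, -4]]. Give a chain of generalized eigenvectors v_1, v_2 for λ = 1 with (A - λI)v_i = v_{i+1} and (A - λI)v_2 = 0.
We seek v_1 ∈ ker((A - I)^2) \ ker(A - I), then set v_{i+1} = (A - I) v_i.

One such chain is v_1 = [[-2, -2, 5, 0]]^T, v_2 = [[5, 2, -8, 2]]^T. Check: (A - I) v_2 = [[0, 0, 0, 0]]^T = 0.

v_1 = [[-2, -2, 5, 0]]^T, v_2 = [[5, 2, -8, 2]]^T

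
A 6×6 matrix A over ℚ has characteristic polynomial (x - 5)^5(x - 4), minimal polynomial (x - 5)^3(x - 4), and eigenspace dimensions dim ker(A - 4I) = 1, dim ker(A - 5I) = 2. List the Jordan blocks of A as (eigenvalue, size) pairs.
Jordan blocks: (4, 1), (5, 3), (5, 2)

λ = 4: algebraic multiplicity 1 (exponent in χ_A), largest block size 1 (exponent in m_A), 1 block (geometric multiplicity). This forces block sizes [1].
λ = 5: algebraic multiplicity 5 (exponent in χ_A), largest block size 3 (exponent in m_A), 2 blocks (geometric multiplicity). These force block sizes [3, 2].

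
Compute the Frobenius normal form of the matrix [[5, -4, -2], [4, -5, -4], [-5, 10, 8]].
R = [[3, 0, 0], [0, 0, -6], [0, 1, 5]]

The invariant factors of A (the non-unit diagonal entries of the Smith normal form of xI - A over ℚ[x]) are x - 3, (x - 3)(x - 2), each dividing the next. The characteristic polynomial is their product, (x - 3)^2(x - 2).

The rational canonical form is the block-diagonal matrix of companion matrices C(f_i):
R = [[3, 0, 0], [0, 0, -6], [0, 1, 5]].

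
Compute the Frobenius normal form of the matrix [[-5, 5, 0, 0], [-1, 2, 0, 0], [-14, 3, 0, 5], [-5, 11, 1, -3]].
R = [[0, 5, 0, 0], [1, -3, 0, 0], [0, 0, 0, 5], [0, 0, 1, -3]]

The invariant factors of A (the non-unit diagonal entries of the Smith normal form of xI - A over ℚ[x]) are x^2 + 3x - 5, x^2 + 3x - 5, each dividing the next. The characteristic polynomial is their product, (x^2 + 3x - 5)^2.

The rational canonical form is the block-diagonal matrix of companion matrices C(f_i):
R = [[0, 5, 0, 0], [1, -3, 0, 0], [0, 0, 0, 5], [0, 0, 1, -3]].

Note the characteristic polynomial does not split into linear factors over ℚ, so A has no Jordan form over ℚ; the rational canonical form exists over any field.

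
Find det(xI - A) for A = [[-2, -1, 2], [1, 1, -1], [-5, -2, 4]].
χ_A(x) = (x - 1)^3

xI - A = [[x + 2, 1, -2], [-1, x - 1, 1], [5, 2, x - 4]].

Expanding det(xI - A) along the first row:
det(xI - A) = + (x + 2)·det([[x - 1, 1], [2, x - 4]]) - (1)·det([[-1, 1], [5, x - 4]]) + (-2)·det([[-1, x - 1], [5, 2]]).

Evaluating gives χ_A(x) = x^3 - 3x^2 + 3x - 1 = (x - 1)^3.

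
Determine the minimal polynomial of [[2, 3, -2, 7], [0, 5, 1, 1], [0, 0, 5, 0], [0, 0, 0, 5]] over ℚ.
The characteristic polynomial factors as (x - 5)^3(x - 2). The minimal polynomial is ∏(x - λ)^{k_λ} where k_λ is the size of the largest Jordan block at λ.

For λ = 2: rank(A - 2I) = 3, and the largest Jordan block has size 1 (the smallest k with rank((A - 2I)^k) = rank((A - 2I)^(k+1))).
For λ = 5: rank(A - 5I) = 2, and the largest Jordan block has size 2 (the smallest k with rank((A - 5I)^k) = rank((A - 5I)^(k+1))).

So m_A(x) = (x - 5)^2(x - 2).

m_A(x) = (x - 5)^2(x - 2)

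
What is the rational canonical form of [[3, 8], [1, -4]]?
The invariant factors of A (the non-unit diagonal entries of the Smith normal form of xI - A over ℚ[x]) are (x - 4)(x + 5), each dividing the next. The characteristic polynomial is their product, (x - 4)(x + 5).

The rational canonical form is the block-diagonal matrix of companion matrices C(f_i):
R = [[0, 20], [1, -1]].

R = [[0, 20], [1, -1]]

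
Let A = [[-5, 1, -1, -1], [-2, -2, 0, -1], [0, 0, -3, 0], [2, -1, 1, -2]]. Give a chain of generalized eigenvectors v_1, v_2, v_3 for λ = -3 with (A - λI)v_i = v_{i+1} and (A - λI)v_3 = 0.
v_1 = [[-4, -3, 1, 4]]^T, v_2 = [[0, 1, 0, 0]]^T, v_3 = [[1, 1, 0, -1]]^T

We seek v_1 ∈ ker((A + 3I)^3) \ ker((A + 3I)^2), then set v_{i+1} = (A + 3I) v_i.

One such chain is v_1 = [[-4, -3, 1, 4]]^T, v_2 = [[0, 1, 0, 0]]^T, v_3 = [[1, 1, 0, -1]]^T. Check: (A + 3I) v_3 = [[0, 0, 0, 0]]^T = 0.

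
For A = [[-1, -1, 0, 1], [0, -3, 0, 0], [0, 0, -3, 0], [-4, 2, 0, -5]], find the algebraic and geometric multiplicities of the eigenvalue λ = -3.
The characteristic polynomial is (x + 3)^4, so the factor x + 3 appears with exponent 4: the algebraic multiplicity is 4.

rank(A + 3I) = 1, so the eigenspace has dimension 4 - 1 = 3: the geometric multiplicity is 3.

Since 3 < 4, A is not diagonalizable.

algebraic multiplicity 4, geometric multiplicity 3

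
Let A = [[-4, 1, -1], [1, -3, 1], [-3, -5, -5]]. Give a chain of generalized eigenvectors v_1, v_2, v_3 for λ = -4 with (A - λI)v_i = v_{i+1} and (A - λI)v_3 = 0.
We seek v_1 ∈ ker((A + 4I)^3) \ ker((A + 4I)^2), then set v_{i+1} = (A + 4I) v_i.

One such chain is v_1 = [[0, 0, 1]]^T, v_2 = [[-1, 1, -1]]^T, v_3 = [[2, -1, -1]]^T. Check: (A + 4I) v_3 = [[0, 0, 0]]^T = 0.

v_1 = [[0, 0, 1]]^T, v_2 = [[-1, 1, -1]]^T, v_3 = [[2, -1, -1]]^T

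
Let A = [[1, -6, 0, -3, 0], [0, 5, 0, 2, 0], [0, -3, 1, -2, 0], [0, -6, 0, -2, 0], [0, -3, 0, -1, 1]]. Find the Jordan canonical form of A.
The characteristic polynomial is det(xI - A) = (x - 2)(x - 1)^4, so the eigenvalues are 1 (algebraic multiplicity 4), 2 (algebraic multiplicity 1).

For λ = 1: rank(A - I) = 2, rank((A - I)^2) = 1. The eigenspace has dimension 5 - 2 = 3, so there are 3 Jordan blocks; the rank sequence gives block sizes [2, 1, 1].

For λ = 2: algebraic multiplicity 1 gives one 1×1 block.

Assembling the blocks gives the Jordan form J above.

J = [[1, 1, 0, 0, 0], [0, 1, 0, 0, 0], [0, 0, 1, 0, 0], [0, 0, 0, 1, 0], [0, 0, 0, 0, 2]]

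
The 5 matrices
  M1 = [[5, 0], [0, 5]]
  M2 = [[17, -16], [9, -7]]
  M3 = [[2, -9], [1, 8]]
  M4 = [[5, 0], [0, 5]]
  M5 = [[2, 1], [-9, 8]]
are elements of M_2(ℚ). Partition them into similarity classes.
Characteristic polynomials: χ_{M1} = (x - 5)^2, χ_{M2} = (x - 5)^2, χ_{M3} = (x - 5)^2, χ_{M4} = (x - 5)^2, χ_{M5} = (x - 5)^2.

{M1, M4}: invariant factors x - 5, x - 5.

{M2, M3, M5}: invariant factors (x - 5)^2.

Matrices are similar if and only if their invariant-factor lists agree; the partition into similarity classes is {M1, M4}, {M2, M3, M5}.

2 classes: {M1, M4}, {M2, M3, M5}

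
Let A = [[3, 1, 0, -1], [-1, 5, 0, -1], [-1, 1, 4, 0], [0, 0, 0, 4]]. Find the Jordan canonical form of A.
J = [[4, 1, 0, 0], [0, 4, 0, 0], [0, 0, 4, 1], [0, 0, 0, 4]]

The characteristic polynomial is det(xI - A) = (x - 4)^4, so the eigenvalues are 4 (algebraic multiplicity 4).

For λ = 4: rank(A - 4I) = 2, rank((A - 4I)^2) = 0. The eigenspace has dimension 4 - 2 = 2, so there are 2 Jordan blocks; the rank sequence gives block sizes [2, 2].

Assembling the blocks gives the Jordan form J above.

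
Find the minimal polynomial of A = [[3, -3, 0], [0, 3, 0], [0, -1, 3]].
The characteristic polynomial factors as (x - 3)^3. The minimal polynomial is ∏(x - λ)^{k_λ} where k_λ is the size of the largest Jordan block at λ.

For λ = 3: rank(A - 3I) = 1, and the largest Jordan block has size 2 (the smallest k with rank((A - 3I)^k) = rank((A - 3I)^(k+1))).

So m_A(x) = (x - 3)^2.

m_A(x) = (x - 3)^2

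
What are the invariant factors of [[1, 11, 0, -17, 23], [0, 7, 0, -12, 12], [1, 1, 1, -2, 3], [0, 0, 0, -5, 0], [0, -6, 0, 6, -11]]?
x + 5, (x - 1)^3(x + 5)

The Jordan structure of A has elementary divisors (x + 5), (x + 5), (x - 1)^3. Arranging the block sizes at each eigenvalue in decreasing order and taking row products gives the invariant factors.

Invariant factors (smallest first, each dividing the next): x + 5, (x - 1)^3(x + 5).

Check: the last factor (x - 1)^3(x + 5) is the minimal polynomial, and the product (x - 1)^3(x + 5)^2 is the characteristic polynomial.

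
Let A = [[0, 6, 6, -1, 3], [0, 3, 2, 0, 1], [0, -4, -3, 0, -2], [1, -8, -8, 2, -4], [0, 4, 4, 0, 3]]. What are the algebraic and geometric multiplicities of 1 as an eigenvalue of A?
The characteristic polynomial is (x - 1)^5, so the factor x - 1 appears with exponent 5: the algebraic multiplicity is 5.

rank(A - I) = 2, so the eigenspace has dimension 5 - 2 = 3: the geometric multiplicity is 3.

Since 3 < 5, A is not diagonalizable.

algebraic multiplicity 5, geometric multiplicity 3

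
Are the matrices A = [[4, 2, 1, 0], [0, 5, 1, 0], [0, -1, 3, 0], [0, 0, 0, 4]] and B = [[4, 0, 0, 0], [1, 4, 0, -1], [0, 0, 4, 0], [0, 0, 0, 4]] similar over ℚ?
Both have characteristic polynomial (x - 4)^4, but the minimal polynomial of A is (x - 4)^3 while the minimal polynomial of B is (x - 4)^2. The minimal polynomial is a similarity invariant, so A and B are not similar.

No.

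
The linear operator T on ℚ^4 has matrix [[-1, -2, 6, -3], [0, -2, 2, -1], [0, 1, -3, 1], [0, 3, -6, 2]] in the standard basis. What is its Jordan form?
The characteristic polynomial is det(xI - A) = (x + 1)^4, so the eigenvalues are -1 (algebraic multiplicity 4).

For λ = -1: rank(A + I) = 2, rank((A + I)^2) = 1, rank((A + I)^3) = 0. The eigenspace has dimension 4 - 2 = 2, so there are 2 Jordan blocks; the rank sequence gives block sizes [3, 1].

Assembling the blocks gives the Jordan form J above.

J = [[-1, 1, 0, 0], [0, -1, 1, 0], [0, 0, -1, 0], [0, 0, 0, -1]]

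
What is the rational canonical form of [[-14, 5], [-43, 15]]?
R = [[0, -5], [1, 1]]

The invariant factors of A (the non-unit diagonal entries of the Smith normal form of xI - A over ℚ[x]) are x^2 - x + 5, each dividing the next. The characteristic polynomial is their product, x^2 - x + 5.

The rational canonical form is the block-diagonal matrix of companion matrices C(f_i):
R = [[0, -5], [1, 1]].

Note the characteristic polynomial does not split into linear factors over ℚ, so A has no Jordan form over ℚ; the rational canonical form exists over any field.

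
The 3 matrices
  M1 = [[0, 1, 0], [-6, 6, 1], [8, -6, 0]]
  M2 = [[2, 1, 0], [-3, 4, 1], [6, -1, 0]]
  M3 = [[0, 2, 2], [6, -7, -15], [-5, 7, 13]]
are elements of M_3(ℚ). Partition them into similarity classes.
Characteristic polynomials: χ_{M1} = (x - 2)^3, χ_{M2} = (x - 2)^3, χ_{M3} = (x - 2)^3.

{M1, M2, M3}: invariant factors (x - 2)^3.

Matrices are similar if and only if their invariant-factor lists agree; the partition into similarity classes is {M1, M2, M3}.

1 class: {M1, M2, M3}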